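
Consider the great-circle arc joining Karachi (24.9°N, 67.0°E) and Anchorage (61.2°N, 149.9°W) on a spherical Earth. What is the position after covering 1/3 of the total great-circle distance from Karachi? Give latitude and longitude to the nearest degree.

Write both endpoints as unit vectors p₁, p₂ with components (cos φ cos λ, cos φ sin λ, sin φ).
The central angle between the endpoints is δ = arccos(p₁·p₂) ≈ 1.551 rad (88.9°).
Interpolate at f = 1/3 with slerp weights a = sin((1−f)δ)/sin δ ≈ 0.860, b = sin(fδ)/sin δ ≈ 0.494.
p = a·p₁ + b·p₂ ≈ (0.099, 0.598, 0.795); φ = arcsin(p_z) ≈ 52.68°, λ = atan2(p_y, p_x) ≈ 80.64°.

≈ 53°N, 81°E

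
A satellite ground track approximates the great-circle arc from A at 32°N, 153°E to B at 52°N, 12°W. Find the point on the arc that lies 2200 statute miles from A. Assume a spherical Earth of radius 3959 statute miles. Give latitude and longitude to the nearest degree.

≈ 63°N, 142°E

Write both endpoints as unit vectors p₁, p₂ with components (cos φ cos λ, cos φ sin λ, sin φ).
The central angle between the endpoints is δ = arccos(p₁·p₂) ≈ 1.658 rad (95.0°). The total great-circle distance is δ·R ≈ 1.658 × 3959 ≈ 6563 mi, so the target fraction is f = 2200/6563 ≈ 0.335.
Interpolate at f ≈ 0.335 with slerp weights a = sin((1−f)δ)/sin δ ≈ 0.895, b = sin(fδ)/sin δ ≈ 0.530.
p = a·p₁ + b·p₂ ≈ (-0.358, 0.277, 0.892); φ = arcsin(p_z) ≈ 63.10°, λ = atan2(p_y, p_x) ≈ 142.25°.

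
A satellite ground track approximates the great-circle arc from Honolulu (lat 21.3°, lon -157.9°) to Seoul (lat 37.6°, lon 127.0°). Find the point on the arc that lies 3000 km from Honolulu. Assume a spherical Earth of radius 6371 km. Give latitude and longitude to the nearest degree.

≈ lat 34°, lon 175°

From cos δ = sin φ₁ sin φ₂ + cos φ₁ cos φ₂ cos Δλ, the central angle is δ ≈ 1.147 rad (65.7°). The total great-circle distance is δ·R ≈ 1.147 × 6371 ≈ 7306 km, so the target fraction is f = 3000/7306 ≈ 0.411.
Interpolate at f ≈ 0.411 with slerp weights a = sin((1−f)δ)/sin δ ≈ 0.686, b = sin(fδ)/sin δ ≈ 0.498.
p = a·p₁ + b·p₂ ≈ (-0.830, 0.074, 0.553); φ = arcsin(p_z) ≈ 33.58°, λ = atan2(p_y, p_x) ≈ 174.88°.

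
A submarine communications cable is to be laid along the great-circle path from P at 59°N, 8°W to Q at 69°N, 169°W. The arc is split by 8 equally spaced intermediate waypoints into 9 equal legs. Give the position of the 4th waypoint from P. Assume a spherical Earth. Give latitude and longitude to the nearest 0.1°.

Convert each endpoint to a unit vector on the sphere (x = cos φ cos λ, y = cos φ sin λ, z = sin φ).
The central angle between the endpoints is δ = arccos(p₁·p₂) ≈ 0.895 rad (51.3°).
Interpolate at f = 4/9 with slerp weights a = sin((1−f)δ)/sin δ ≈ 0.611, b = sin(fδ)/sin δ ≈ 0.496.
p = a·p₁ + b·p₂ ≈ (0.137, -0.078, 0.987); φ = arcsin(p_z) ≈ 80.93°, λ = atan2(p_y, p_x) ≈ -29.56°.

≈ 80.9°N, 29.6°W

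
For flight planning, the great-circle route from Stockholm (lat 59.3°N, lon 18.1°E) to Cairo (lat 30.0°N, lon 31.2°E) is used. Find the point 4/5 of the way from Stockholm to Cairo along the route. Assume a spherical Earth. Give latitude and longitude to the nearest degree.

≈ lat 36°N, lon 29°E

The haversine formula gives a central angle δ ≈ 0.534 rad (30.6°) between the endpoints.
Interpolate at f = 4/5 with slerp weights a = sin((1−f)δ)/sin δ ≈ 0.209, b = sin(fδ)/sin δ ≈ 0.814.
p = a·p₁ + b·p₂ ≈ (0.705, 0.398, 0.587); φ = arcsin(p_z) ≈ 35.95°, λ = atan2(p_y, p_x) ≈ 29.48°.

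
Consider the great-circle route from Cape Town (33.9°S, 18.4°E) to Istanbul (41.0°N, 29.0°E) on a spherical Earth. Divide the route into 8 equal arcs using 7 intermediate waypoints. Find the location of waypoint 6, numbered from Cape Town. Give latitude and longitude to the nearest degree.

≈ 22°N, 26°E

Write both endpoints as unit vectors p₁, p₂ with components (cos φ cos λ, cos φ sin λ, sin φ).
The central angle between the endpoints is δ = arccos(p₁·p₂) ≈ 1.318 rad (75.5°).
Interpolate at f = 6/8 with slerp weights a = sin((1−f)δ)/sin δ ≈ 0.334, b = sin(fδ)/sin δ ≈ 0.863.
p = a·p₁ + b·p₂ ≈ (0.833, 0.403, 0.380); φ = arcsin(p_z) ≈ 22.31°, λ = atan2(p_y, p_x) ≈ 25.84°.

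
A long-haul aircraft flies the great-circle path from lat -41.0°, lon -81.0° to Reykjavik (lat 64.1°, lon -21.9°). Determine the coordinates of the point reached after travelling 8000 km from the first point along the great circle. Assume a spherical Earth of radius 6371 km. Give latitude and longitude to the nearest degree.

From cos δ = sin φ₁ sin φ₂ + cos φ₁ cos φ₂ cos Δλ, the central angle is δ ≈ 2.005 rad (114.9°). The total great-circle distance is δ·R ≈ 2.005 × 6371 ≈ 12775 km, so the target fraction is f = 8000/12775 ≈ 0.626.
Interpolate at f ≈ 0.626 with slerp weights a = sin((1−f)δ)/sin δ ≈ 0.751, b = sin(fδ)/sin δ ≈ 1.048.
p = a·p₁ + b·p₂ ≈ (0.513, -0.731, 0.450); φ = arcsin(p_z) ≈ 26.75°, λ = atan2(p_y, p_x) ≈ -54.90°.

≈ lat 27°, lon -55°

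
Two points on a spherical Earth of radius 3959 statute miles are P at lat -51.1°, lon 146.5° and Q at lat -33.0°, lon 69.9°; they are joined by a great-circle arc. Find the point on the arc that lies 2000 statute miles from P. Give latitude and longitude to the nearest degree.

≈ lat -49°, lon 101°

Convert each endpoint to a unit vector on the sphere (x = cos φ cos λ, y = cos φ sin λ, z = sin φ).
The central angle between the endpoints is δ = arccos(p₁·p₂) ≈ 0.993 rad (56.9°). The total great-circle distance is δ·R ≈ 0.993 × 3959 ≈ 3933 mi, so the target fraction is f = 2000/3933 ≈ 0.509.
Interpolate at f ≈ 0.509 with slerp weights a = sin((1−f)δ)/sin δ ≈ 0.560, b = sin(fδ)/sin δ ≈ 0.578.
p = a·p₁ + b·p₂ ≈ (-0.127, 0.649, -0.750); φ = arcsin(p_z) ≈ -48.61°, λ = atan2(p_y, p_x) ≈ 101.04°.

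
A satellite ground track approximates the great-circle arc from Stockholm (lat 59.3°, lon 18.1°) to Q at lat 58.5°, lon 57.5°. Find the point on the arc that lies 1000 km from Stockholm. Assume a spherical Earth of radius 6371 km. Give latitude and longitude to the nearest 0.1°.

≈ lat 60.4°, lon 35.9°

The haversine formula gives a central angle δ ≈ 0.350 rad (20.1°) between the endpoints. The total great-circle distance is δ·R ≈ 0.350 × 6371 ≈ 2232 km, so the target fraction is f = 1000/2232 ≈ 0.448.
Interpolate at f ≈ 0.448 with slerp weights a = sin((1−f)δ)/sin δ ≈ 0.560, b = sin(fδ)/sin δ ≈ 0.456.
p = a·p₁ + b·p₂ ≈ (0.400, 0.290, 0.870); φ = arcsin(p_z) ≈ 60.43°, λ = atan2(p_y, p_x) ≈ 35.93°.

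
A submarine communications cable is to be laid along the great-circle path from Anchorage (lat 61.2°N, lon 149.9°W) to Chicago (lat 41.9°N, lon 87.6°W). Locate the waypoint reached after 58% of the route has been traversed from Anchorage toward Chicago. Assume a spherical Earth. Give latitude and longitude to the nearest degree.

From cos δ = sin φ₁ sin φ₂ + cos φ₁ cos φ₂ cos Δλ, the central angle is δ ≈ 0.720 rad (41.2°).
Interpolate at f = 0.58 with slerp weights a = sin((1−f)δ)/sin δ ≈ 0.452, b = sin(fδ)/sin δ ≈ 0.615.
p = a·p₁ + b·p₂ ≈ (-0.169, -0.567, 0.807); φ = arcsin(p_z) ≈ 53.76°, λ = atan2(p_y, p_x) ≈ -106.62°.

≈ lat 54°N, lon 107°W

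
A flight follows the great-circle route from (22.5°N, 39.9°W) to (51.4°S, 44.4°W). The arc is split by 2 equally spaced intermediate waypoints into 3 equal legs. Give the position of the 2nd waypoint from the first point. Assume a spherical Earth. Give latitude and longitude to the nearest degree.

Write both endpoints as unit vectors p₁, p₂ with components (cos φ cos λ, cos φ sin λ, sin φ).
The central angle between the endpoints is δ = arccos(p₁·p₂) ≈ 1.292 rad (74.0°).
Interpolate at f = 2/3 with slerp weights a = sin((1−f)δ)/sin δ ≈ 0.434, b = sin(fδ)/sin δ ≈ 0.789.
p = a·p₁ + b·p₂ ≈ (0.659, -0.602, -0.451); φ = arcsin(p_z) ≈ -26.78°, λ = atan2(p_y, p_x) ≈ -42.38°.

≈ (27°S, 42°W)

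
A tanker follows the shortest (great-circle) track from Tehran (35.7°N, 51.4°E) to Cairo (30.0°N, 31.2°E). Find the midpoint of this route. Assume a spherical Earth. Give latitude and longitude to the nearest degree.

≈ 33°N, 41°E

Convert each endpoint to a unit vector on the sphere (x = cos φ cos λ, y = cos φ sin λ, z = sin φ).
The central angle between the endpoints is δ = arccos(p₁·p₂) ≈ 0.312 rad (17.9°).
Interpolate at f = 1/2 with slerp weights a = sin((1−f)δ)/sin δ ≈ 0.506, b = sin(fδ)/sin δ ≈ 0.506.
p = a·p₁ + b·p₂ ≈ (0.631, 0.548, 0.548); φ = arcsin(p_z) ≈ 33.26°, λ = atan2(p_y, p_x) ≈ 40.97°.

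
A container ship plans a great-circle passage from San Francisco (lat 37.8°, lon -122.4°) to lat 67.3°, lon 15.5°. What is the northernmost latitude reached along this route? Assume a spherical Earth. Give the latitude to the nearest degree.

The great circle lies in the plane with unit normal n̂ = (p₁ × p₂)/|p₁ × p₂|.
Here n̂_z ≈ +0.217; the vertex latitude is φ_max = arccos|n̂_z| ≈ 77.4°.
Check via Clairaut: cos φ_max = |cos φ₁| · sin C = cos(37.8°)·sin(16.0°) ≈ 0.217, again giving ≈ 77.4°.

≈ 77°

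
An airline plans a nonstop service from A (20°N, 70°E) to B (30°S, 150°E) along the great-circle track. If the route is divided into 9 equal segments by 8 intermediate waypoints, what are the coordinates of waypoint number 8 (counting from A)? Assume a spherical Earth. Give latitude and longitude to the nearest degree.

From cos δ = sin φ₁ sin φ₂ + cos φ₁ cos φ₂ cos Δλ, the central angle is δ ≈ 1.600 rad (91.7°).
Interpolate at f = 8/9 with slerp weights a = sin((1−f)δ)/sin δ ≈ 0.177, b = sin(fδ)/sin δ ≈ 0.989.
p = a·p₁ + b·p₂ ≈ (-0.685, 0.585, -0.434); φ = arcsin(p_z) ≈ -25.74°, λ = atan2(p_y, p_x) ≈ 139.52°.

≈ (26°S, 140°E)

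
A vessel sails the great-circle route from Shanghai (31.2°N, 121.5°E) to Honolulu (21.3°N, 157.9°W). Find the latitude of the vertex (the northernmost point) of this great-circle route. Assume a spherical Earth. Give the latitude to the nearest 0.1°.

≈ 34.0°N

The great circle lies in the plane with unit normal n̂ = (p₁ × p₂)/|p₁ × p₂|.
Here n̂_z ≈ +0.829; the vertex latitude is φ_max = arccos|n̂_z| ≈ 34.0°.
Check via Clairaut: cos φ_max = |cos φ₁| · sin C = cos(31.2°)·sin(75.8°) ≈ 0.829, again giving ≈ 34.0°.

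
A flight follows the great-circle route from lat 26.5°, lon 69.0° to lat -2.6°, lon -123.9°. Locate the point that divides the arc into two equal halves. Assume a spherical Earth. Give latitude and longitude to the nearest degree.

≈ lat 59°, lon 178°

The haversine formula gives a central angle δ ≈ 2.672 rad (153.1°) between the endpoints.
Interpolate at f = 1/2 with slerp weights a = sin((1−f)δ)/sin δ ≈ 2.149, b = sin(fδ)/sin δ ≈ 2.149.
p = a·p₁ + b·p₂ ≈ (-0.508, 0.014, 0.861); φ = arcsin(p_z) ≈ 59.45°, λ = atan2(p_y, p_x) ≈ 178.47°.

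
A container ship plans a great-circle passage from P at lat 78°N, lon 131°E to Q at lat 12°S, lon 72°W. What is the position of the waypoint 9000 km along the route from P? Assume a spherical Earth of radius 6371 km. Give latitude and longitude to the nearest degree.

≈ lat 20°N, lon 75°W

From cos δ = sin φ₁ sin φ₂ + cos φ₁ cos φ₂ cos Δλ, the central angle is δ ≈ 1.972 rad (113.0°). The total great-circle distance is δ·R ≈ 1.972 × 6371 ≈ 12564 km, so the target fraction is f = 9000/12564 ≈ 0.716.
Interpolate at f ≈ 0.716 with slerp weights a = sin((1−f)δ)/sin δ ≈ 0.576, b = sin(fδ)/sin δ ≈ 1.073.
p = a·p₁ + b·p₂ ≈ (0.246, -0.907, 0.341); φ = arcsin(p_z) ≈ 19.93°, λ = atan2(p_y, p_x) ≈ -74.86°.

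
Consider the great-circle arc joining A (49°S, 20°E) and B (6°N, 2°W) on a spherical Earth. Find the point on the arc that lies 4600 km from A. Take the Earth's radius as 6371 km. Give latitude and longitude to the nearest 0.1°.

≈ (10.2°S, 2.9°E)

Write both endpoints as unit vectors p₁, p₂ with components (cos φ cos λ, cos φ sin λ, sin φ).
The central angle between the endpoints is δ = arccos(p₁·p₂) ≈ 1.017 rad (58.3°). The total great-circle distance is δ·R ≈ 1.017 × 6371 ≈ 6478 km, so the target fraction is f = 4600/6478 ≈ 0.710.
Interpolate at f ≈ 0.710 with slerp weights a = sin((1−f)δ)/sin δ ≈ 0.342, b = sin(fδ)/sin δ ≈ 0.777.
p = a·p₁ + b·p₂ ≈ (0.983, 0.050, -0.177); φ = arcsin(p_z) ≈ -10.17°, λ = atan2(p_y, p_x) ≈ 2.89°.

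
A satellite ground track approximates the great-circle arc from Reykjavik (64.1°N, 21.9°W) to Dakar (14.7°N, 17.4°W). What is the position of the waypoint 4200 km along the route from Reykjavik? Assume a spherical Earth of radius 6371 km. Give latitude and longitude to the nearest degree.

≈ (26°N, 18°W)

The haversine formula gives a central angle δ ≈ 0.864 rad (49.5°) between the endpoints. The total great-circle distance is δ·R ≈ 0.864 × 6371 ≈ 5504 km, so the target fraction is f = 4200/5504 ≈ 0.763.
Interpolate at f ≈ 0.763 with slerp weights a = sin((1−f)δ)/sin δ ≈ 0.267, b = sin(fδ)/sin δ ≈ 0.806.
p = a·p₁ + b·p₂ ≈ (0.852, -0.277, 0.445); φ = arcsin(p_z) ≈ 26.41°, λ = atan2(p_y, p_x) ≈ -17.99°.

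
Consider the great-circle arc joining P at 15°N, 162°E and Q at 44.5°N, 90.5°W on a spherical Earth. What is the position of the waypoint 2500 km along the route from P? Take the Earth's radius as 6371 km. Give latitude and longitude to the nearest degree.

≈ 31°N, 180°E

The haversine formula gives a central angle δ ≈ 1.597 rad (91.5°) between the endpoints. The total great-circle distance is δ·R ≈ 1.597 × 6371 ≈ 10172 km, so the target fraction is f = 2500/10172 ≈ 0.246.
Interpolate at f ≈ 0.246 with slerp weights a = sin((1−f)δ)/sin δ ≈ 0.934, b = sin(fδ)/sin δ ≈ 0.383.
p = a·p₁ + b·p₂ ≈ (-0.860, 0.006, 0.510); φ = arcsin(p_z) ≈ 30.65°, λ = atan2(p_y, p_x) ≈ 179.61°.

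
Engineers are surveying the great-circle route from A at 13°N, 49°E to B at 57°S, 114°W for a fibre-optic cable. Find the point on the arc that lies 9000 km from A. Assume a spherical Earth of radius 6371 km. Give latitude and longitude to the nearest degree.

Write both endpoints as unit vectors p₁, p₂ with components (cos φ cos λ, cos φ sin λ, sin φ).
The central angle between the endpoints is δ = arccos(p₁·p₂) ≈ 2.341 rad (134.1°). The total great-circle distance is δ·R ≈ 2.341 × 6371 ≈ 14913 km, so the target fraction is f = 9000/14913 ≈ 0.603.
Interpolate at f ≈ 0.603 with slerp weights a = sin((1−f)δ)/sin δ ≈ 1.115, b = sin(fδ)/sin δ ≈ 1.376.
p = a·p₁ + b·p₂ ≈ (0.408, 0.136, -0.903); φ = arcsin(p_z) ≈ -64.53°, λ = atan2(p_y, p_x) ≈ 18.38°.

≈ 65°S, 18°E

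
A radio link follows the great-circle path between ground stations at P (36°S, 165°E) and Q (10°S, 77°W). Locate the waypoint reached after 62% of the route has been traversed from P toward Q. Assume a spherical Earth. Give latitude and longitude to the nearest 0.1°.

Convert each endpoint to a unit vector on the sphere (x = cos φ cos λ, y = cos φ sin λ, z = sin φ).
The central angle between the endpoints is δ = arccos(p₁·p₂) ≈ 1.846 rad (105.8°).
Interpolate at f = 0.62 with slerp weights a = sin((1−f)δ)/sin δ ≈ 0.671, b = sin(fδ)/sin δ ≈ 0.946.
p = a·p₁ + b·p₂ ≈ (-0.314, -0.768, -0.559); φ = arcsin(p_z) ≈ -33.95°, λ = atan2(p_y, p_x) ≈ -112.28°.

≈ (34.0°S, 112.3°W)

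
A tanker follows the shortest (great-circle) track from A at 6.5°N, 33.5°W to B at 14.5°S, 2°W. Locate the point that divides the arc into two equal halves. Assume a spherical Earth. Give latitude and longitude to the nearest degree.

The haversine formula gives a central angle δ ≈ 0.657 rad (37.6°) between the endpoints.
Interpolate at f = 1/2 with slerp weights a = sin((1−f)δ)/sin δ ≈ 0.528, b = sin(fδ)/sin δ ≈ 0.528.
p = a·p₁ + b·p₂ ≈ (0.949, -0.308, -0.072); φ = arcsin(p_z) ≈ -4.16°, λ = atan2(p_y, p_x) ≈ -17.96°.

≈ 4°S, 18°W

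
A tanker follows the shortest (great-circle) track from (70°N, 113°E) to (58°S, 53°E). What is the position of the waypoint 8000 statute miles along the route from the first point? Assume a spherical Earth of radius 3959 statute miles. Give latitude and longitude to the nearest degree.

Convert each endpoint to a unit vector on the sphere (x = cos φ cos λ, y = cos φ sin λ, z = sin φ).
The central angle between the endpoints is δ = arccos(p₁·p₂) ≈ 2.355 rad (134.9°). The total great-circle distance is δ·R ≈ 2.355 × 3959 ≈ 9324 mi, so the target fraction is f = 8000/9324 ≈ 0.858.
Interpolate at f ≈ 0.858 with slerp weights a = sin((1−f)δ)/sin δ ≈ 0.463, b = sin(fδ)/sin δ ≈ 1.272.
p = a·p₁ + b·p₂ ≈ (0.344, 0.684, -0.643); φ = arcsin(p_z) ≈ -40.03°, λ = atan2(p_y, p_x) ≈ 63.33°.

≈ (40°S, 63°E)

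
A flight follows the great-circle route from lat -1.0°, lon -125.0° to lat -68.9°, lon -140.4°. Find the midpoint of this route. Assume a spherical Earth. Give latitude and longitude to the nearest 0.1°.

Write both endpoints as unit vectors p₁, p₂ with components (cos φ cos λ, cos φ sin λ, sin φ).
The central angle between the endpoints is δ = arccos(p₁·p₂) ≈ 1.199 rad (68.7°).
Interpolate at f = 1/2 with slerp weights a = sin((1−f)δ)/sin δ ≈ 0.606, b = sin(fδ)/sin δ ≈ 0.606.
p = a·p₁ + b·p₂ ≈ (-0.515, -0.635, -0.576); φ = arcsin(p_z) ≈ -35.14°, λ = atan2(p_y, p_x) ≈ -129.06°.

≈ lat -35.1°, lon -129.1°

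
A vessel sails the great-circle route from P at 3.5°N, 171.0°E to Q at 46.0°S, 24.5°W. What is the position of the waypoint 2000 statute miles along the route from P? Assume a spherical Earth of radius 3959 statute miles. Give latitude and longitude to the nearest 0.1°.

≈ 24.4°S, 179.1°E

Convert each endpoint to a unit vector on the sphere (x = cos φ cos λ, y = cos φ sin λ, z = sin φ).
The central angle between the endpoints is δ = arccos(p₁·p₂) ≈ 2.363 rad (135.4°). The total great-circle distance is δ·R ≈ 2.363 × 3959 ≈ 9356 mi, so the target fraction is f = 2000/9356 ≈ 0.214.
Interpolate at f ≈ 0.214 with slerp weights a = sin((1−f)δ)/sin δ ≈ 1.366, b = sin(fδ)/sin δ ≈ 0.689.
p = a·p₁ + b·p₂ ≈ (-0.911, 0.015, -0.412); φ = arcsin(p_z) ≈ -24.36°, λ = atan2(p_y, p_x) ≈ 179.07°.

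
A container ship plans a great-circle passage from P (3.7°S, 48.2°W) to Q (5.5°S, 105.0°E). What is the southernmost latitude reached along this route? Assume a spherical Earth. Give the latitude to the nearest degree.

≈ 19°S

The great circle lies in the plane with unit normal n̂ = (p₁ × p₂)/|p₁ × p₂|.
Here n̂_z ≈ +0.945; the vertex latitude is φ_max = arccos|n̂_z| ≈ 19.2°.
Check via Clairaut: cos φ_max = |cos φ₁| · sin C = cos(3.7°)·sin(108.8°) ≈ 0.945, again giving ≈ 19.2°.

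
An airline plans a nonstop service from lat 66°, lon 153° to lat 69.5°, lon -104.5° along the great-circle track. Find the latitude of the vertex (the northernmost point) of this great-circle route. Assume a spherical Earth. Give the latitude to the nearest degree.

The great circle lies in the plane with unit normal n̂ = (p₁ × p₂)/|p₁ × p₂|.
Here n̂_z ≈ +0.246; the vertex latitude is φ_max = arccos|n̂_z| ≈ 75.8°.
Check via Clairaut: cos φ_max = |cos φ₁| · sin C = cos(66.0°)·sin(37.2°) ≈ 0.246, again giving ≈ 75.8°.

≈ 76°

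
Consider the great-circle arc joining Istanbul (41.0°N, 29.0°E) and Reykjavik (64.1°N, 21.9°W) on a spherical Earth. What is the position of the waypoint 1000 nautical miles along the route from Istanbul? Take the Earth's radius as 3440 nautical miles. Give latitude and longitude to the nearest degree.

≈ (54°N, 13°E)

The haversine formula gives a central angle δ ≈ 0.647 rad (37.1°) between the endpoints. The total great-circle distance is δ·R ≈ 0.647 × 3440 ≈ 2225 nmi, so the target fraction is f = 1000/2225 ≈ 0.450.
Interpolate at f ≈ 0.450 with slerp weights a = sin((1−f)δ)/sin δ ≈ 0.578, b = sin(fδ)/sin δ ≈ 0.476.
p = a·p₁ + b·p₂ ≈ (0.575, 0.134, 0.807); φ = arcsin(p_z) ≈ 53.84°, λ = atan2(p_y, p_x) ≈ 13.14°.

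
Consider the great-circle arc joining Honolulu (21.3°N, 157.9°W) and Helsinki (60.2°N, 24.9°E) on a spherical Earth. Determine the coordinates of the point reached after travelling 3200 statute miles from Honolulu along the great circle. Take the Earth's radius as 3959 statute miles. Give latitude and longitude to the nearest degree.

Convert each endpoint to a unit vector on the sphere (x = cos φ cos λ, y = cos φ sin λ, z = sin φ).
The central angle between the endpoints is δ = arccos(p₁·p₂) ≈ 1.719 rad (98.5°). The total great-circle distance is δ·R ≈ 1.719 × 3959 ≈ 6804 mi, so the target fraction is f = 3200/6804 ≈ 0.470.
Interpolate at f ≈ 0.470 with slerp weights a = sin((1−f)δ)/sin δ ≈ 0.798, b = sin(fδ)/sin δ ≈ 0.731.
p = a·p₁ + b·p₂ ≈ (-0.360, -0.127, 0.924); φ = arcsin(p_z) ≈ 67.58°, λ = atan2(p_y, p_x) ≈ -160.57°.

≈ 68°N, 161°W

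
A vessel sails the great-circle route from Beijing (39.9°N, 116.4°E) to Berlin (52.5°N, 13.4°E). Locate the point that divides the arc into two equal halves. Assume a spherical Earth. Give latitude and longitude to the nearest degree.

Convert each endpoint to a unit vector on the sphere (x = cos φ cos λ, y = cos φ sin λ, z = sin φ).
The central angle between the endpoints is δ = arccos(p₁·p₂) ≈ 1.155 rad (66.2°).
Interpolate at f = 1/2 with slerp weights a = sin((1−f)δ)/sin δ ≈ 0.597, b = sin(fδ)/sin δ ≈ 0.597.
p = a·p₁ + b·p₂ ≈ (0.150, 0.494, 0.856); φ = arcsin(p_z) ≈ 58.90°, λ = atan2(p_y, p_x) ≈ 73.14°.

≈ 59°N, 73°E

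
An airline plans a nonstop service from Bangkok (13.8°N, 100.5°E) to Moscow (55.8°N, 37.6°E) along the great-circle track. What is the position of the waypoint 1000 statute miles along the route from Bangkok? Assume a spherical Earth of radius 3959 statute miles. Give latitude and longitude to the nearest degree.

≈ (26°N, 92°E)

From cos δ = sin φ₁ sin φ₂ + cos φ₁ cos φ₂ cos Δλ, the central angle is δ ≈ 1.109 rad (63.5°). The total great-circle distance is δ·R ≈ 1.109 × 3959 ≈ 4389 mi, so the target fraction is f = 1000/4389 ≈ 0.228.
Interpolate at f ≈ 0.228 with slerp weights a = sin((1−f)δ)/sin δ ≈ 0.844, b = sin(fδ)/sin δ ≈ 0.279.
p = a·p₁ + b·p₂ ≈ (-0.025, 0.901, 0.432); φ = arcsin(p_z) ≈ 25.61°, λ = atan2(p_y, p_x) ≈ 91.59°.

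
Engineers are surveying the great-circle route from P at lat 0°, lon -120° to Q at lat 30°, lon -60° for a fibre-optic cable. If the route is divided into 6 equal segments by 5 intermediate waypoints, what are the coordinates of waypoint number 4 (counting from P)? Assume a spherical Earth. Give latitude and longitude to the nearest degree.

Convert each endpoint to a unit vector on the sphere (x = cos φ cos λ, y = cos φ sin λ, z = sin φ).
The central angle between the endpoints is δ = arccos(p₁·p₂) ≈ 1.123 rad (64.3°).
Interpolate at f = 4/6 with slerp weights a = sin((1−f)δ)/sin δ ≈ 0.406, b = sin(fδ)/sin δ ≈ 0.755.
p = a·p₁ + b·p₂ ≈ (0.124, -0.918, 0.378); φ = arcsin(p_z) ≈ 22.18°, λ = atan2(p_y, p_x) ≈ -82.29°.

≈ lat 22°, lon -82°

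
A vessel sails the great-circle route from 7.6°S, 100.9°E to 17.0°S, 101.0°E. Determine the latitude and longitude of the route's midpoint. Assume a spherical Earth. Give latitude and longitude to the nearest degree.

≈ 12°S, 101°E

Write both endpoints as unit vectors p₁, p₂ with components (cos φ cos λ, cos φ sin λ, sin φ).
The central angle between the endpoints is δ = arccos(p₁·p₂) ≈ 0.164 rad (9.4°).
Interpolate at f = 1/2 with slerp weights a = sin((1−f)δ)/sin δ ≈ 0.502, b = sin(fδ)/sin δ ≈ 0.502.
p = a·p₁ + b·p₂ ≈ (-0.186, 0.959, -0.213); φ = arcsin(p_z) ≈ -12.30°, λ = atan2(p_y, p_x) ≈ 100.95°.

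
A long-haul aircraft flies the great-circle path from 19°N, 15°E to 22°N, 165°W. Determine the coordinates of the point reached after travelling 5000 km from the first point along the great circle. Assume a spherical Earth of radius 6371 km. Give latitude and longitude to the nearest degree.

Write both endpoints as unit vectors p₁, p₂ with components (cos φ cos λ, cos φ sin λ, sin φ).
The central angle between the endpoints is δ = arccos(p₁·p₂) ≈ 2.426 rad (139.0°). The total great-circle distance is δ·R ≈ 2.426 × 6371 ≈ 15456 km, so the target fraction is f = 5000/15456 ≈ 0.323.
Interpolate at f ≈ 0.323 with slerp weights a = sin((1−f)δ)/sin δ ≈ 1.520, b = sin(fδ)/sin δ ≈ 1.077.
p = a·p₁ + b·p₂ ≈ (0.424, 0.114, 0.899); φ = arcsin(p_z) ≈ 63.97°, λ = atan2(p_y, p_x) ≈ 15.00°.

≈ 64°N, 15°E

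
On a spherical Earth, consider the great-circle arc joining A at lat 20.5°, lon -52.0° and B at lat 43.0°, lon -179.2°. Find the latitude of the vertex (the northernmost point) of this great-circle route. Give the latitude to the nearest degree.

The great circle lies in the plane with unit normal n̂ = (p₁ × p₂)/|p₁ × p₂|.
Here n̂_z ≈ -0.554; the vertex latitude is φ_max = arccos|n̂_z| ≈ 56.3°.
Check via Clairaut: cos φ_max = |cos φ₁| · sin C = cos(20.5°)·sin(36.3°) ≈ 0.554, again giving ≈ 56.3°.

≈ 56°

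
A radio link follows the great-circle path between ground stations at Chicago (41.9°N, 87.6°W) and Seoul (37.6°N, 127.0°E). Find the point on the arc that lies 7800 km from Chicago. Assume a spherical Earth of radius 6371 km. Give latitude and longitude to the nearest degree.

≈ 58°N, 146°E

Write both endpoints as unit vectors p₁, p₂ with components (cos φ cos λ, cos φ sin λ, sin φ).
The central angle between the endpoints is δ = arccos(p₁·p₂) ≈ 1.649 rad (94.5°). The total great-circle distance is δ·R ≈ 1.649 × 6371 ≈ 10505 km, so the target fraction is f = 7800/10505 ≈ 0.743.
Interpolate at f ≈ 0.743 with slerp weights a = sin((1−f)δ)/sin δ ≈ 0.413, b = sin(fδ)/sin δ ≈ 0.943.
p = a·p₁ + b·p₂ ≈ (-0.437, 0.290, 0.852); φ = arcsin(p_z) ≈ 58.38°, λ = atan2(p_y, p_x) ≈ 146.45°.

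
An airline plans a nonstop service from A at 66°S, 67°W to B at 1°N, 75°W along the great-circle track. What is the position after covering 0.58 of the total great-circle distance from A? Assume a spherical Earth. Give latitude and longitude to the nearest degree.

≈ 27°S, 73°W

Convert each endpoint to a unit vector on the sphere (x = cos φ cos λ, y = cos φ sin λ, z = sin φ).
The central angle between the endpoints is δ = arccos(p₁·p₂) ≈ 1.174 rad (67.2°).
Interpolate at f = 0.58 with slerp weights a = sin((1−f)δ)/sin δ ≈ 0.513, b = sin(fδ)/sin δ ≈ 0.682.
p = a·p₁ + b·p₂ ≈ (0.258, -0.851, -0.457); φ = arcsin(p_z) ≈ -27.19°, λ = atan2(p_y, p_x) ≈ -73.13°.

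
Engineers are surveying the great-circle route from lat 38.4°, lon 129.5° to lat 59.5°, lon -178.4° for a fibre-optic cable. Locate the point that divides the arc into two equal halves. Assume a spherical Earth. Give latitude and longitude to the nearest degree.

≈ lat 52°, lon 150°

The haversine formula gives a central angle δ ≈ 0.677 rad (38.8°) between the endpoints.
Interpolate at f = 1/2 with slerp weights a = sin((1−f)δ)/sin δ ≈ 0.530, b = sin(fδ)/sin δ ≈ 0.530.
p = a·p₁ + b·p₂ ≈ (-0.533, 0.313, 0.786); φ = arcsin(p_z) ≈ 51.81°, λ = atan2(p_y, p_x) ≈ 149.58°.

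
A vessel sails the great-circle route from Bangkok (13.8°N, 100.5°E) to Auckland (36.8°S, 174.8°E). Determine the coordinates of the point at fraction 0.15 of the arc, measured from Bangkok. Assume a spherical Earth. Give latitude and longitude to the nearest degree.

Write both endpoints as unit vectors p₁, p₂ with components (cos φ cos λ, cos φ sin λ, sin φ).
The central angle between the endpoints is δ = arccos(p₁·p₂) ≈ 1.503 rad (86.1°).
Interpolate at f = 0.15 with slerp weights a = sin((1−f)δ)/sin δ ≈ 0.960, b = sin(fδ)/sin δ ≈ 0.224.
p = a·p₁ + b·p₂ ≈ (-0.349, 0.933, 0.095); φ = arcsin(p_z) ≈ 5.43°, λ = atan2(p_y, p_x) ≈ 110.49°.

≈ 5°N, 110°E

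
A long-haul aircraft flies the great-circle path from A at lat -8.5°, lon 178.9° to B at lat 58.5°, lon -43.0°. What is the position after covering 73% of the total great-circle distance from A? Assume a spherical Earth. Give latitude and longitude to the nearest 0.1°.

≈ lat 64.0°, lon -113.5°

The haversine formula gives a central angle δ ≈ 2.107 rad (120.7°) between the endpoints.
Interpolate at f = 0.73 with slerp weights a = sin((1−f)δ)/sin δ ≈ 0.626, b = sin(fδ)/sin δ ≈ 1.162.
p = a·p₁ + b·p₂ ≈ (-0.175, -0.402, 0.899); φ = arcsin(p_z) ≈ 63.97°, λ = atan2(p_y, p_x) ≈ -113.54°.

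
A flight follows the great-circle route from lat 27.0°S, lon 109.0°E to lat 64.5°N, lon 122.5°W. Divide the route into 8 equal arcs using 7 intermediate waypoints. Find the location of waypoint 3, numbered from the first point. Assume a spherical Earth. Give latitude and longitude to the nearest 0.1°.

≈ lat 17.7°N, lon 129.5°E

Write both endpoints as unit vectors p₁, p₂ with components (cos φ cos λ, cos φ sin λ, sin φ).
The central angle between the endpoints is δ = arccos(p₁·p₂) ≈ 2.276 rad (130.4°).
Interpolate at f = 3/8 with slerp weights a = sin((1−f)δ)/sin δ ≈ 1.299, b = sin(fδ)/sin δ ≈ 0.990.
p = a·p₁ + b·p₂ ≈ (-0.606, 0.735, 0.304); φ = arcsin(p_z) ≈ 17.69°, λ = atan2(p_y, p_x) ≈ 129.50°.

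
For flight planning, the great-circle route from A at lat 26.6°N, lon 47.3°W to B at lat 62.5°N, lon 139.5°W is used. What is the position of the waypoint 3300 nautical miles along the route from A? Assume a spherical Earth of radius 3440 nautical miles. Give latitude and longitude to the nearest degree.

Convert each endpoint to a unit vector on the sphere (x = cos φ cos λ, y = cos φ sin λ, z = sin φ).
The central angle between the endpoints is δ = arccos(p₁·p₂) ≈ 1.180 rad (67.6°). The total great-circle distance is δ·R ≈ 1.180 × 3440 ≈ 4058 nmi, so the target fraction is f = 3300/4058 ≈ 0.813.
Interpolate at f ≈ 0.813 with slerp weights a = sin((1−f)δ)/sin δ ≈ 0.236, b = sin(fδ)/sin δ ≈ 0.886.
p = a·p₁ + b·p₂ ≈ (-0.168, -0.421, 0.891); φ = arcsin(p_z) ≈ 63.06°, λ = atan2(p_y, p_x) ≈ -111.72°.

≈ lat 63°N, lon 112°W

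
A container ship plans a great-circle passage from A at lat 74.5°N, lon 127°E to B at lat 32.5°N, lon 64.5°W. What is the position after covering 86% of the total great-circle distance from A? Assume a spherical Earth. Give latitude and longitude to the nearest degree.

Convert each endpoint to a unit vector on the sphere (x = cos φ cos λ, y = cos φ sin λ, z = sin φ).
The central angle between the endpoints is δ = arccos(p₁·p₂) ≈ 1.269 rad (72.7°).
Interpolate at f = 0.86 with slerp weights a = sin((1−f)δ)/sin δ ≈ 0.185, b = sin(fδ)/sin δ ≈ 0.929.
p = a·p₁ + b·p₂ ≈ (0.308, -0.668, 0.678); φ = arcsin(p_z) ≈ 42.66°, λ = atan2(p_y, p_x) ≈ -65.27°.

≈ lat 43°N, lon 65°W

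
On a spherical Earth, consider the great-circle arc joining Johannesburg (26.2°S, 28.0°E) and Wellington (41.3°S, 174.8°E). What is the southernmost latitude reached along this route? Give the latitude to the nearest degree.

The great circle lies in the plane with unit normal n̂ = (p₁ × p₂)/|p₁ × p₂|.
Here n̂_z ≈ +0.384; the vertex latitude is φ_max = arccos|n̂_z| ≈ 67.4°.

≈ 67°S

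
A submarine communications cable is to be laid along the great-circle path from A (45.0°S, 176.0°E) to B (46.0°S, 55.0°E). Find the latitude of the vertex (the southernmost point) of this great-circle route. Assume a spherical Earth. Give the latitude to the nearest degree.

≈ 64°S

The great circle lies in the plane with unit normal n̂ = (p₁ × p₂)/|p₁ × p₂|.
Here n̂_z ≈ -0.436; the vertex latitude is φ_max = arccos|n̂_z| ≈ 64.2°.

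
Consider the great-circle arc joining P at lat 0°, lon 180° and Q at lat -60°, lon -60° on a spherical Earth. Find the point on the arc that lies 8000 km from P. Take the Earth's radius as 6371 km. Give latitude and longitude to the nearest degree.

From cos δ = sin φ₁ sin φ₂ + cos φ₁ cos φ₂ cos Δλ, the central angle is δ ≈ 1.823 rad (104.5°). The total great-circle distance is δ·R ≈ 1.823 × 6371 ≈ 11617 km, so the target fraction is f = 8000/11617 ≈ 0.689.
Interpolate at f ≈ 0.689 with slerp weights a = sin((1−f)δ)/sin δ ≈ 0.555, b = sin(fδ)/sin δ ≈ 0.982.
p = a·p₁ + b·p₂ ≈ (-0.310, -0.425, -0.850); φ = arcsin(p_z) ≈ -58.25°, λ = atan2(p_y, p_x) ≈ -126.09°.

≈ lat -58°, lon -126°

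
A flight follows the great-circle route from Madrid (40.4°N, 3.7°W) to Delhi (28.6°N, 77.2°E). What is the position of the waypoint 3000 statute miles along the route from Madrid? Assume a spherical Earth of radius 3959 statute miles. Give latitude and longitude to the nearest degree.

From cos δ = sin φ₁ sin φ₂ + cos φ₁ cos φ₂ cos Δλ, the central angle is δ ≈ 1.142 rad (65.4°). The total great-circle distance is δ·R ≈ 1.142 × 3959 ≈ 4520 mi, so the target fraction is f = 3000/4520 ≈ 0.664.
Interpolate at f ≈ 0.664 with slerp weights a = sin((1−f)δ)/sin δ ≈ 0.412, b = sin(fδ)/sin δ ≈ 0.756.
p = a·p₁ + b·p₂ ≈ (0.460, 0.627, 0.629); φ = arcsin(p_z) ≈ 38.96°, λ = atan2(p_y, p_x) ≈ 53.72°.

≈ 39°N, 54°E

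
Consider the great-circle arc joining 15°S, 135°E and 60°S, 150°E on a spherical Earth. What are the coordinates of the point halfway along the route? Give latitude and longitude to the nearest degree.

≈ 38°S, 140°E

Write both endpoints as unit vectors p₁, p₂ with components (cos φ cos λ, cos φ sin λ, sin φ).
The central angle between the endpoints is δ = arccos(p₁·p₂) ≈ 0.808 rad (46.3°).
Interpolate at f = 1/2 with slerp weights a = sin((1−f)δ)/sin δ ≈ 0.544, b = sin(fδ)/sin δ ≈ 0.544.
p = a·p₁ + b·p₂ ≈ (-0.607, 0.507, -0.612); φ = arcsin(p_z) ≈ -37.71°, λ = atan2(p_y, p_x) ≈ 140.10°.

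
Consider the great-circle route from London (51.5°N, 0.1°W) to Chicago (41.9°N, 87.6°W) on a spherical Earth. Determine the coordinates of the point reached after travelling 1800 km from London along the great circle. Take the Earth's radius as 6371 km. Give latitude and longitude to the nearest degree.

≈ (56°N, 27°W)

Convert each endpoint to a unit vector on the sphere (x = cos φ cos λ, y = cos φ sin λ, z = sin φ).
The central angle between the endpoints is δ = arccos(p₁·p₂) ≈ 0.997 rad (57.1°). The total great-circle distance is δ·R ≈ 0.997 × 6371 ≈ 6352 km, so the target fraction is f = 1800/6352 ≈ 0.283.
Interpolate at f ≈ 0.283 with slerp weights a = sin((1−f)δ)/sin δ ≈ 0.780, b = sin(fδ)/sin δ ≈ 0.332.
p = a·p₁ + b·p₂ ≈ (0.496, -0.248, 0.832); φ = arcsin(p_z) ≈ 56.33°, λ = atan2(p_y, p_x) ≈ -26.54°.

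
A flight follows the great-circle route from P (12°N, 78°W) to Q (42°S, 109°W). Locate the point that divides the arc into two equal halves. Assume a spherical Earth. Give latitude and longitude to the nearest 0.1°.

Write both endpoints as unit vectors p₁, p₂ with components (cos φ cos λ, cos φ sin λ, sin φ).
The central angle between the endpoints is δ = arccos(p₁·p₂) ≈ 1.066 rad (61.1°).
Interpolate at f = 1/2 with slerp weights a = sin((1−f)δ)/sin δ ≈ 0.580, b = sin(fδ)/sin δ ≈ 0.580.
p = a·p₁ + b·p₂ ≈ (-0.022, -0.963, -0.268); φ = arcsin(p_z) ≈ -15.53°, λ = atan2(p_y, p_x) ≈ -91.33°.

≈ (15.5°S, 91.3°W)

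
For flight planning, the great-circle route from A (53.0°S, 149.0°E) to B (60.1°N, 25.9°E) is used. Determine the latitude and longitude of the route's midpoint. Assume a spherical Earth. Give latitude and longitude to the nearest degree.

≈ (7°N, 97°E)

Write both endpoints as unit vectors p₁, p₂ with components (cos φ cos λ, cos φ sin λ, sin φ).
The central angle between the endpoints is δ = arccos(p₁·p₂) ≈ 2.599 rad (148.9°).
Interpolate at f = 1/2 with slerp weights a = sin((1−f)δ)/sin δ ≈ 1.864, b = sin(fδ)/sin δ ≈ 1.864.
p = a·p₁ + b·p₂ ≈ (-0.126, 0.984, 0.127); φ = arcsin(p_z) ≈ 7.31°, λ = atan2(p_y, p_x) ≈ 97.28°.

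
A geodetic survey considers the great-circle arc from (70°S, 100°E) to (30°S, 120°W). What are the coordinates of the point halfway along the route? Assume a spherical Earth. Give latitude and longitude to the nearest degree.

Convert each endpoint to a unit vector on the sphere (x = cos φ cos λ, y = cos φ sin λ, z = sin φ).
The central angle between the endpoints is δ = arccos(p₁·p₂) ≈ 1.325 rad (75.9°).
Interpolate at f = 1/2 with slerp weights a = sin((1−f)δ)/sin δ ≈ 0.634, b = sin(fδ)/sin δ ≈ 0.634.
p = a·p₁ + b·p₂ ≈ (-0.312, -0.262, -0.913); φ = arcsin(p_z) ≈ -65.94°, λ = atan2(p_y, p_x) ≈ -140.00°.

≈ (66°S, 140°W)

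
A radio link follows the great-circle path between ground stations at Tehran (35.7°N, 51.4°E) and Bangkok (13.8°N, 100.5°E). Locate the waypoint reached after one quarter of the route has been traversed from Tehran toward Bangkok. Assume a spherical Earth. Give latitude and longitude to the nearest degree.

Write both endpoints as unit vectors p₁, p₂ with components (cos φ cos λ, cos φ sin λ, sin φ).
The central angle between the endpoints is δ = arccos(p₁·p₂) ≈ 0.856 rad (49.0°).
Interpolate at f = 1/4 with slerp weights a = sin((1−f)δ)/sin δ ≈ 0.793, b = sin(fδ)/sin δ ≈ 0.281.
p = a·p₁ + b·p₂ ≈ (0.352, 0.772, 0.530); φ = arcsin(p_z) ≈ 31.99°, λ = atan2(p_y, p_x) ≈ 65.48°.

≈ 32°N, 65°E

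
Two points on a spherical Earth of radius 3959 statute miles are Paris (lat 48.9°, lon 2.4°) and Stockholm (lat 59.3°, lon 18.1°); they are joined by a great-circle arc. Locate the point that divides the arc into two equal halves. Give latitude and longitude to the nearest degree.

≈ lat 54°, lon 9°

Write both endpoints as unit vectors p₁, p₂ with components (cos φ cos λ, cos φ sin λ, sin φ).
The central angle between the endpoints is δ = arccos(p₁·p₂) ≈ 0.241 rad (13.8°).
Interpolate at f = 1/2 with slerp weights a = sin((1−f)δ)/sin δ ≈ 0.504, b = sin(fδ)/sin δ ≈ 0.504.
p = a·p₁ + b·p₂ ≈ (0.575, 0.094, 0.813); φ = arcsin(p_z) ≈ 54.35°, λ = atan2(p_y, p_x) ≈ 9.26°.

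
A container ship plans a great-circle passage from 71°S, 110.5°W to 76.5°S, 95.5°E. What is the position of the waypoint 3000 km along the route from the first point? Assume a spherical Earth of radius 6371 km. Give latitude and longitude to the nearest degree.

≈ 81°S, 104°E

Write both endpoints as unit vectors p₁, p₂ with components (cos φ cos λ, cos φ sin λ, sin φ).
The central angle between the endpoints is δ = arccos(p₁·p₂) ≈ 0.553 rad (31.7°). The total great-circle distance is δ·R ≈ 0.553 × 6371 ≈ 3522 km, so the target fraction is f = 3000/3522 ≈ 0.852.
Interpolate at f ≈ 0.852 with slerp weights a = sin((1−f)δ)/sin δ ≈ 0.156, b = sin(fδ)/sin δ ≈ 0.864.
p = a·p₁ + b·p₂ ≈ (-0.037, 0.153, -0.987); φ = arcsin(p_z) ≈ -80.93°, λ = atan2(p_y, p_x) ≈ 103.60°.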